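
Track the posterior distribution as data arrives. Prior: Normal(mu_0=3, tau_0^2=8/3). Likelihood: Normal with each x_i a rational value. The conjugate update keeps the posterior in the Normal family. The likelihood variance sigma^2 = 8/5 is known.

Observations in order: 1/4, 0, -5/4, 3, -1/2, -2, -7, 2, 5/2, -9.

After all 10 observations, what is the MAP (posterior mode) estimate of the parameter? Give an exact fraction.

-51/53

obs 1: x=1/4 → posterior Normal(41/32, 1)
obs 2: x=0 → posterior Normal(41/52, 8/13)
obs 3: x=-5/4 → posterior Normal(2/9, 4/9)
obs 4: x=3 → posterior Normal(19/23, 8/23)
obs 5: x=-1/2 → posterior Normal(33/56, 2/7)
obs 6: x=-2 → posterior Normal(13/66, 8/33)
obs 7: x=-7 → posterior Normal(-3/4, 4/19)
obs 8: x=2 → posterior Normal(-37/86, 8/43)
obs 9: x=5/2 → posterior Normal(-1/8, 1/6)
obs 10: x=-9 → posterior Normal(-51/53, 8/53)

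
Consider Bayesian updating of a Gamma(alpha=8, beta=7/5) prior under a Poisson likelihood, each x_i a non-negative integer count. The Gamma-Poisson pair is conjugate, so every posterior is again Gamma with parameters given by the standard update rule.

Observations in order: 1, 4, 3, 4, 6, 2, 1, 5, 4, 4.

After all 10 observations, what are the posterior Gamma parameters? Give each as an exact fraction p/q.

obs 1: x=1 → posterior Gamma(9, 12/5)
obs 2: x=4 → posterior Gamma(13, 17/5)
obs 3: x=3 → posterior Gamma(16, 22/5)
obs 4: x=4 → posterior Gamma(20, 27/5)
obs 5: x=6 → posterior Gamma(26, 32/5)
obs 6: x=2 → posterior Gamma(28, 37/5)
obs 7: x=1 → posterior Gamma(29, 42/5)
obs 8: x=5 → posterior Gamma(34, 47/5)
obs 9: x=4 → posterior Gamma(38, 52/5)
obs 10: x=4 → posterior Gamma(42, 57/5)

alpha=42, beta=57/5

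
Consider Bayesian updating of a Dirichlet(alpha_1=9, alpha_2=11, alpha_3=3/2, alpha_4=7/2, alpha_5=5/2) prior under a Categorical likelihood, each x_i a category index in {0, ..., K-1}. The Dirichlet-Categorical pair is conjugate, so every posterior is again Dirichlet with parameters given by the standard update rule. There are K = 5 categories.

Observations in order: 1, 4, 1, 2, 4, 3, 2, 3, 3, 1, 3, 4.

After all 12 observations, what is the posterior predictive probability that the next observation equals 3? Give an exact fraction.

15/79

obs 1: x=1 → posterior Dirichlet(9, 12, 3/2, 7/2, 5/2)
obs 2: x=4 → posterior Dirichlet(9, 12, 3/2, 7/2, 7/2)
obs 3: x=1 → posterior Dirichlet(9, 13, 3/2, 7/2, 7/2)
obs 4: x=2 → posterior Dirichlet(9, 13, 5/2, 7/2, 7/2)
obs 5: x=4 → posterior Dirichlet(9, 13, 5/2, 7/2, 9/2)
obs 6: x=3 → posterior Dirichlet(9, 13, 5/2, 9/2, 9/2)
obs 7: x=2 → posterior Dirichlet(9, 13, 7/2, 9/2, 9/2)
obs 8: x=3 → posterior Dirichlet(9, 13, 7/2, 11/2, 9/2)
obs 9: x=3 → posterior Dirichlet(9, 13, 7/2, 13/2, 9/2)
obs 10: x=1 → posterior Dirichlet(9, 14, 7/2, 13/2, 9/2)
obs 11: x=3 → posterior Dirichlet(9, 14, 7/2, 15/2, 9/2)
obs 12: x=4 → posterior Dirichlet(9, 14, 7/2, 15/2, 11/2)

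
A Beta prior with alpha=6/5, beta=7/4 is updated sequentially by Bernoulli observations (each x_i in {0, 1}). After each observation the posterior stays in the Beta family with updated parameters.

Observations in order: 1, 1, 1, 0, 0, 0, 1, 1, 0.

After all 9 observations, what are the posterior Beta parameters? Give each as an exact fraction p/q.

obs 1: x=1 → posterior Beta(11/5, 7/4)
obs 2: x=1 → posterior Beta(16/5, 7/4)
obs 3: x=1 → posterior Beta(21/5, 7/4)
obs 4: x=0 → posterior Beta(21/5, 11/4)
obs 5: x=0 → posterior Beta(21/5, 15/4)
obs 6: x=0 → posterior Beta(21/5, 19/4)
obs 7: x=1 → posterior Beta(26/5, 19/4)
obs 8: x=1 → posterior Beta(31/5, 19/4)
obs 9: x=0 → posterior Beta(31/5, 23/4)

alpha=31/5, beta=23/4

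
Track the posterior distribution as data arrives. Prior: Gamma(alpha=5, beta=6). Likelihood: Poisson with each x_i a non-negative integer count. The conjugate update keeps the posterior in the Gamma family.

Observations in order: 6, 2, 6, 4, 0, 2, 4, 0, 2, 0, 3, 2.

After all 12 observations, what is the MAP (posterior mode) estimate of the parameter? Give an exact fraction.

35/18

obs 1: x=6 → posterior Gamma(11, 7)
obs 2: x=2 → posterior Gamma(13, 8)
obs 3: x=6 → posterior Gamma(19, 9)
obs 4: x=4 → posterior Gamma(23, 10)
obs 5: x=0 → posterior Gamma(23, 11)
obs 6: x=2 → posterior Gamma(25, 12)
obs 7: x=4 → posterior Gamma(29, 13)
obs 8: x=0 → posterior Gamma(29, 14)
obs 9: x=2 → posterior Gamma(31, 15)
obs 10: x=0 → posterior Gamma(31, 16)
obs 11: x=3 → posterior Gamma(34, 17)
obs 12: x=2 → posterior Gamma(36, 18)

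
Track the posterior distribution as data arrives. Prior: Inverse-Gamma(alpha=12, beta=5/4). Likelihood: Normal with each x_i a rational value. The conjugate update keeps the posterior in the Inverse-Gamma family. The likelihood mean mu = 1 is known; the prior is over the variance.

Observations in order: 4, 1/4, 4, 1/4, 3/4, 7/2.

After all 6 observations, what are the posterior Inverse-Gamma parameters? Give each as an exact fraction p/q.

alpha=15, beta=447/32

obs 1: x=4 → posterior Inverse-Gamma(25/2, 23/4)
obs 2: x=1/4 → posterior Inverse-Gamma(13, 193/32)
obs 3: x=4 → posterior Inverse-Gamma(27/2, 337/32)
obs 4: x=1/4 → posterior Inverse-Gamma(14, 173/16)
obs 5: x=3/4 → posterior Inverse-Gamma(29/2, 347/32)
obs 6: x=7/2 → posterior Inverse-Gamma(15, 447/32)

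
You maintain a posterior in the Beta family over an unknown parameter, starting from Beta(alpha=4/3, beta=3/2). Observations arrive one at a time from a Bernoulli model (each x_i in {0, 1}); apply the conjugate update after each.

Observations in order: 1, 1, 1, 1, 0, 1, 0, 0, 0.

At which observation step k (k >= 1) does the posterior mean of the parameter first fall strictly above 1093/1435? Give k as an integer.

obs 1: x=1 → posterior Beta(7/3, 3/2)
obs 2: x=1 → posterior Beta(10/3, 3/2)
obs 3: x=1 → posterior Beta(13/3, 3/2)
obs 4: x=1 → posterior Beta(16/3, 3/2)
obs 5: x=0 → posterior Beta(16/3, 5/2)
obs 6: x=1 → posterior Beta(19/3, 5/2)
obs 7: x=0 → posterior Beta(19/3, 7/2)
obs 8: x=0 → posterior Beta(19/3, 9/2)
obs 9: x=0 → posterior Beta(19/3, 11/2)

k = 4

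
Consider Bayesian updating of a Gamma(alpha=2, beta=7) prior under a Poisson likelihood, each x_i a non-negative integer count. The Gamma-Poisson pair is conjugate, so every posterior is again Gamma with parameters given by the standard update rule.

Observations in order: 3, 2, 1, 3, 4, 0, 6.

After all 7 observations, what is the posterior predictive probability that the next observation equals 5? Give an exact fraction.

obs 1: x=3 → posterior Gamma(5, 8)
obs 2: x=2 → posterior Gamma(7, 9)
obs 3: x=1 → posterior Gamma(8, 10)
obs 4: x=3 → posterior Gamma(11, 11)
obs 5: x=4 → posterior Gamma(15, 12)
obs 6: x=0 → posterior Gamma(15, 13)
obs 7: x=6 → posterior Gamma(21, 14)

4148941450029022739785842688/252511682940423488616943359375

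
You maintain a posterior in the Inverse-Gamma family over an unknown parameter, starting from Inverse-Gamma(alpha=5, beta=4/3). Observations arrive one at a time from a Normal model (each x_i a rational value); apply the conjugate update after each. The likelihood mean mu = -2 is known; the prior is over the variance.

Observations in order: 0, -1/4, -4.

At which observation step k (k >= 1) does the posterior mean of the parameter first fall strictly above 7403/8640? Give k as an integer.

obs 1: x=0 → posterior Inverse-Gamma(11/2, 10/3)
obs 2: x=-1/4 → posterior Inverse-Gamma(6, 467/96)
obs 3: x=-4 → posterior Inverse-Gamma(13/2, 659/96)

k = 2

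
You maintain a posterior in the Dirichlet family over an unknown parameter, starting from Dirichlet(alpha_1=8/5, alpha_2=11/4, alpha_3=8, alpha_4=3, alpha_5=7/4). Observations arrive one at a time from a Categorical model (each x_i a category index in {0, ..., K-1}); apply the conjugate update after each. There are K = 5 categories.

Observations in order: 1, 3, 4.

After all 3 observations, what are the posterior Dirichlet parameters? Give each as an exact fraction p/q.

obs 1: x=1 → posterior Dirichlet(8/5, 15/4, 8, 3, 7/4)
obs 2: x=3 → posterior Dirichlet(8/5, 15/4, 8, 4, 7/4)
obs 3: x=4 → posterior Dirichlet(8/5, 15/4, 8, 4, 11/4)

alpha_1=8/5, alpha_2=15/4, alpha_3=8, alpha_4=4, alpha_5=11/4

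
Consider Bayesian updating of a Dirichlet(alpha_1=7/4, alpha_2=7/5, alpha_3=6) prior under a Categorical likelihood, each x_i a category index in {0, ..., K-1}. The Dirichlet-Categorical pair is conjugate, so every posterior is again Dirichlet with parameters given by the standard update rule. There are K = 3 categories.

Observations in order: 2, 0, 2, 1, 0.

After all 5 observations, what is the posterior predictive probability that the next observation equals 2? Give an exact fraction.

160/283

obs 1: x=2 → posterior Dirichlet(7/4, 7/5, 7)
obs 2: x=0 → posterior Dirichlet(11/4, 7/5, 7)
obs 3: x=2 → posterior Dirichlet(11/4, 7/5, 8)
obs 4: x=1 → posterior Dirichlet(11/4, 12/5, 8)
obs 5: x=0 → posterior Dirichlet(15/4, 12/5, 8)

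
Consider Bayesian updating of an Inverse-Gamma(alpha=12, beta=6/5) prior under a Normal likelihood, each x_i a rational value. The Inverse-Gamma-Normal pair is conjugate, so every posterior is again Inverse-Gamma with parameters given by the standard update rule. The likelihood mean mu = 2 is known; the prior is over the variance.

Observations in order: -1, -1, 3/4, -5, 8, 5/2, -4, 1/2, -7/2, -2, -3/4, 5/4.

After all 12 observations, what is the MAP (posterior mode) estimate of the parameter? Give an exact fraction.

obs 1: x=-1 → posterior Inverse-Gamma(25/2, 57/10)
obs 2: x=-1 → posterior Inverse-Gamma(13, 51/5)
obs 3: x=3/4 → posterior Inverse-Gamma(27/2, 1757/160)
obs 4: x=-5 → posterior Inverse-Gamma(14, 5677/160)
obs 5: x=8 → posterior Inverse-Gamma(29/2, 8557/160)
obs 6: x=5/2 → posterior Inverse-Gamma(15, 8577/160)
obs 7: x=-4 → posterior Inverse-Gamma(31/2, 11457/160)
obs 8: x=1/2 → posterior Inverse-Gamma(16, 11637/160)
obs 9: x=-7/2 → posterior Inverse-Gamma(33/2, 14057/160)
obs 10: x=-2 → posterior Inverse-Gamma(17, 15337/160)
obs 11: x=-3/4 → posterior Inverse-Gamma(35/2, 7971/80)
obs 12: x=5/4 → posterior Inverse-Gamma(18, 15987/160)

15987/3040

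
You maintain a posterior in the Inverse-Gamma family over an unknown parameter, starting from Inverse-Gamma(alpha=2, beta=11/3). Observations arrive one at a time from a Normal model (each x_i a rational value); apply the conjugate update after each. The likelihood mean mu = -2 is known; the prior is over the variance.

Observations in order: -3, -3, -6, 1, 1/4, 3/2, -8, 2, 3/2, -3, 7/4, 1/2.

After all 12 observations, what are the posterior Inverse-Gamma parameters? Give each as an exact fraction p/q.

obs 1: x=-3 → posterior Inverse-Gamma(5/2, 25/6)
obs 2: x=-3 → posterior Inverse-Gamma(3, 14/3)
obs 3: x=-6 → posterior Inverse-Gamma(7/2, 38/3)
obs 4: x=1 → posterior Inverse-Gamma(4, 103/6)
obs 5: x=1/4 → posterior Inverse-Gamma(9/2, 1891/96)
obs 6: x=3/2 → posterior Inverse-Gamma(5, 2479/96)
obs 7: x=-8 → posterior Inverse-Gamma(11/2, 4207/96)
obs 8: x=2 → posterior Inverse-Gamma(6, 4975/96)
obs 9: x=3/2 → posterior Inverse-Gamma(13/2, 5563/96)
obs 10: x=-3 → posterior Inverse-Gamma(7, 5611/96)
obs 11: x=7/4 → posterior Inverse-Gamma(15/2, 3143/48)
obs 12: x=1/2 → posterior Inverse-Gamma(8, 3293/48)

alpha=8, beta=3293/48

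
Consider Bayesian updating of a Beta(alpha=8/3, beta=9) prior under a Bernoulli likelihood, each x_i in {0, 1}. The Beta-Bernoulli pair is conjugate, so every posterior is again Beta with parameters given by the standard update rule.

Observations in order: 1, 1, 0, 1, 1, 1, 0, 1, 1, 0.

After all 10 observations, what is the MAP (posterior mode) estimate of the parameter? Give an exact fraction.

26/59

obs 1: x=1 → posterior Beta(11/3, 9)
obs 2: x=1 → posterior Beta(14/3, 9)
obs 3: x=0 → posterior Beta(14/3, 10)
obs 4: x=1 → posterior Beta(17/3, 10)
obs 5: x=1 → posterior Beta(20/3, 10)
obs 6: x=1 → posterior Beta(23/3, 10)
obs 7: x=0 → posterior Beta(23/3, 11)
obs 8: x=1 → posterior Beta(26/3, 11)
obs 9: x=1 → posterior Beta(29/3, 11)
obs 10: x=0 → posterior Beta(29/3, 12)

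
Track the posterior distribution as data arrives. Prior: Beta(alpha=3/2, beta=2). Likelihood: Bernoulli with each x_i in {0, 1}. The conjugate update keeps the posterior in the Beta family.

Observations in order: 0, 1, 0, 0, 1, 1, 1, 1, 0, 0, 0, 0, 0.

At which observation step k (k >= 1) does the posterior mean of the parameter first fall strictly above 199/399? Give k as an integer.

k = 7

obs 1: x=0 → posterior Beta(3/2, 3)
obs 2: x=1 → posterior Beta(5/2, 3)
obs 3: x=0 → posterior Beta(5/2, 4)
obs 4: x=0 → posterior Beta(5/2, 5)
obs 5: x=1 → posterior Beta(7/2, 5)
obs 6: x=1 → posterior Beta(9/2, 5)
obs 7: x=1 → posterior Beta(11/2, 5)
obs 8: x=1 → posterior Beta(13/2, 5)
obs 9: x=0 → posterior Beta(13/2, 6)
obs 10: x=0 → posterior Beta(13/2, 7)
obs 11: x=0 → posterior Beta(13/2, 8)
obs 12: x=0 → posterior Beta(13/2, 9)
obs 13: x=0 → posterior Beta(13/2, 10)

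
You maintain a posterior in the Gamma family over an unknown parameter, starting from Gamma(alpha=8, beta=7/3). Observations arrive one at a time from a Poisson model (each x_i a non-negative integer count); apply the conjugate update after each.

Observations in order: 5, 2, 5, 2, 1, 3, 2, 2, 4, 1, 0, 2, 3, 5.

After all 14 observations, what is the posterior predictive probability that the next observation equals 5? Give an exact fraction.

1326460000405884388891043244922933206668820722706780932722858229802498505885331438547/15780006959516657911823032053578178140843043851329138560868439879617237597558361030656

obs 1: x=5 → posterior Gamma(13, 10/3)
obs 2: x=2 → posterior Gamma(15, 13/3)
obs 3: x=5 → posterior Gamma(20, 16/3)
obs 4: x=2 → posterior Gamma(22, 19/3)
obs 5: x=1 → posterior Gamma(23, 22/3)
obs 6: x=3 → posterior Gamma(26, 25/3)
obs 7: x=2 → posterior Gamma(28, 28/3)
obs 8: x=2 → posterior Gamma(30, 31/3)
obs 9: x=4 → posterior Gamma(34, 34/3)
obs 10: x=1 → posterior Gamma(35, 37/3)
obs 11: x=0 → posterior Gamma(35, 40/3)
obs 12: x=2 → posterior Gamma(37, 43/3)
obs 13: x=3 → posterior Gamma(40, 46/3)
obs 14: x=5 → posterior Gamma(45, 49/3)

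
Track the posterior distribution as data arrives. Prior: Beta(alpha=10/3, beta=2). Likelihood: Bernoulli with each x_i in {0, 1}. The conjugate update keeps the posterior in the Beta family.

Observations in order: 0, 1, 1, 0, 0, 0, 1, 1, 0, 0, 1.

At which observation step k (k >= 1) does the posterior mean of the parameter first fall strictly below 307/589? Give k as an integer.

k = 5

obs 1: x=0 → posterior Beta(10/3, 3)
obs 2: x=1 → posterior Beta(13/3, 3)
obs 3: x=1 → posterior Beta(16/3, 3)
obs 4: x=0 → posterior Beta(16/3, 4)
obs 5: x=0 → posterior Beta(16/3, 5)
obs 6: x=0 → posterior Beta(16/3, 6)
obs 7: x=1 → posterior Beta(19/3, 6)
obs 8: x=1 → posterior Beta(22/3, 6)
obs 9: x=0 → posterior Beta(22/3, 7)
obs 10: x=0 → posterior Beta(22/3, 8)
obs 11: x=1 → posterior Beta(25/3, 8)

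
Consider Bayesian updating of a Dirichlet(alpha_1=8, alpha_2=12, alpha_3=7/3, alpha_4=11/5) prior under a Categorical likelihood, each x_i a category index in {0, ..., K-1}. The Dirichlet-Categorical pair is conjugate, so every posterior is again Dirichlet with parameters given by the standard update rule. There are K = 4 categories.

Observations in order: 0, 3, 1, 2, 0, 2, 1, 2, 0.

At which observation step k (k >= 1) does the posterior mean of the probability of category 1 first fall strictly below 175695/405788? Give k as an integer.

obs 1: x=0 → posterior Dirichlet(9, 12, 7/3, 11/5)
obs 2: x=3 → posterior Dirichlet(9, 12, 7/3, 16/5)
obs 3: x=1 → posterior Dirichlet(9, 13, 7/3, 16/5)
obs 4: x=2 → posterior Dirichlet(9, 13, 10/3, 16/5)
obs 5: x=0 → posterior Dirichlet(10, 13, 10/3, 16/5)
obs 6: x=2 → posterior Dirichlet(10, 13, 13/3, 16/5)
obs 7: x=1 → posterior Dirichlet(10, 14, 13/3, 16/5)
obs 8: x=2 → posterior Dirichlet(10, 14, 16/3, 16/5)
obs 9: x=0 → posterior Dirichlet(11, 14, 16/3, 16/5)

k = 6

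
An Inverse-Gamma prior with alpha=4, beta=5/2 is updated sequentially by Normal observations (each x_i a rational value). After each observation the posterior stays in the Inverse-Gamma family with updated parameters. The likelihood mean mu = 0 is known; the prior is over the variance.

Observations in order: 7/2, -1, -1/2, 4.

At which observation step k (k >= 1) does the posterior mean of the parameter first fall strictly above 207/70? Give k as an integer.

obs 1: x=7/2 → posterior Inverse-Gamma(9/2, 69/8)
obs 2: x=-1 → posterior Inverse-Gamma(5, 73/8)
obs 3: x=-1/2 → posterior Inverse-Gamma(11/2, 37/4)
obs 4: x=4 → posterior Inverse-Gamma(6, 69/4)

k = 4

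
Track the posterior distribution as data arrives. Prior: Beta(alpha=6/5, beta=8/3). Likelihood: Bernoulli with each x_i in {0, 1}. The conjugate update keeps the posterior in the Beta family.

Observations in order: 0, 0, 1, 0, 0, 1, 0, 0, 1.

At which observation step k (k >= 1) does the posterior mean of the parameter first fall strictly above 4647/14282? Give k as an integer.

obs 1: x=0 → posterior Beta(6/5, 11/3)
obs 2: x=0 → posterior Beta(6/5, 14/3)
obs 3: x=1 → posterior Beta(11/5, 14/3)
obs 4: x=0 → posterior Beta(11/5, 17/3)
obs 5: x=0 → posterior Beta(11/5, 20/3)
obs 6: x=1 → posterior Beta(16/5, 20/3)
obs 7: x=0 → posterior Beta(16/5, 23/3)
obs 8: x=0 → posterior Beta(16/5, 26/3)
obs 9: x=1 → posterior Beta(21/5, 26/3)

k = 9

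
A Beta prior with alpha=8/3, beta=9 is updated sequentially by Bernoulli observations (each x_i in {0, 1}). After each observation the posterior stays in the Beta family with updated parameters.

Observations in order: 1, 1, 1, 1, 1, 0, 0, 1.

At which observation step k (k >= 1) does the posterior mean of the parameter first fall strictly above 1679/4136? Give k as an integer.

obs 1: x=1 → posterior Beta(11/3, 9)
obs 2: x=1 → posterior Beta(14/3, 9)
obs 3: x=1 → posterior Beta(17/3, 9)
obs 4: x=1 → posterior Beta(20/3, 9)
obs 5: x=1 → posterior Beta(23/3, 9)
obs 6: x=0 → posterior Beta(23/3, 10)
obs 7: x=0 → posterior Beta(23/3, 11)
obs 8: x=1 → posterior Beta(26/3, 11)

k = 4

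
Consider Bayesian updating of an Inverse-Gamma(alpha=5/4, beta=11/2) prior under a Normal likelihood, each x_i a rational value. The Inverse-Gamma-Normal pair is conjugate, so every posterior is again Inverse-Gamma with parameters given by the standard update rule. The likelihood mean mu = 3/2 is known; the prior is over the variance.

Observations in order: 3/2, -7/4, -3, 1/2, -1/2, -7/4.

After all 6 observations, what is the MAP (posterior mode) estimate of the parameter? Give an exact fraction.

153/28

obs 1: x=3/2 → posterior Inverse-Gamma(7/4, 11/2)
obs 2: x=-7/4 → posterior Inverse-Gamma(9/4, 345/32)
obs 3: x=-3 → posterior Inverse-Gamma(11/4, 669/32)
obs 4: x=1/2 → posterior Inverse-Gamma(13/4, 685/32)
obs 5: x=-1/2 → posterior Inverse-Gamma(15/4, 749/32)
obs 6: x=-7/4 → posterior Inverse-Gamma(17/4, 459/16)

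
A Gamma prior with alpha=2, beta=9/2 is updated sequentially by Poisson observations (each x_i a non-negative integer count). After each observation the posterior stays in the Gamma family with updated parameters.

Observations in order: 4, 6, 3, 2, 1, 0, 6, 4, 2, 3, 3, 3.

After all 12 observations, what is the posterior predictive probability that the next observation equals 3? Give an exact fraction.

2843942704194018740200840679460090583941295603314688784881782432/14186911461572088742347219605197826649600756354629993438720703125

obs 1: x=4 → posterior Gamma(6, 11/2)
obs 2: x=6 → posterior Gamma(12, 13/2)
obs 3: x=3 → posterior Gamma(15, 15/2)
obs 4: x=2 → posterior Gamma(17, 17/2)
obs 5: x=1 → posterior Gamma(18, 19/2)
obs 6: x=0 → posterior Gamma(18, 21/2)
obs 7: x=6 → posterior Gamma(24, 23/2)
obs 8: x=4 → posterior Gamma(28, 25/2)
obs 9: x=2 → posterior Gamma(30, 27/2)
obs 10: x=3 → posterior Gamma(33, 29/2)
obs 11: x=3 → posterior Gamma(36, 31/2)
obs 12: x=3 → posterior Gamma(39, 33/2)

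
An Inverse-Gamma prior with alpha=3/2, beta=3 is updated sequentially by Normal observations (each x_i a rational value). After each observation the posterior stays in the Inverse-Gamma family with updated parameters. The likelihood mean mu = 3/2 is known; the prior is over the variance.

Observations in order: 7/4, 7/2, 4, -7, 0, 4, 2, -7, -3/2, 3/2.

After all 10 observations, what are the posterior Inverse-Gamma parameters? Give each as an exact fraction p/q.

obs 1: x=7/4 → posterior Inverse-Gamma(2, 97/32)
obs 2: x=7/2 → posterior Inverse-Gamma(5/2, 161/32)
obs 3: x=4 → posterior Inverse-Gamma(3, 261/32)
obs 4: x=-7 → posterior Inverse-Gamma(7/2, 1417/32)
obs 5: x=0 → posterior Inverse-Gamma(4, 1453/32)
obs 6: x=4 → posterior Inverse-Gamma(9/2, 1553/32)
obs 7: x=2 → posterior Inverse-Gamma(5, 1557/32)
obs 8: x=-7 → posterior Inverse-Gamma(11/2, 2713/32)
obs 9: x=-3/2 → posterior Inverse-Gamma(6, 2857/32)
obs 10: x=3/2 → posterior Inverse-Gamma(13/2, 2857/32)

alpha=13/2, beta=2857/32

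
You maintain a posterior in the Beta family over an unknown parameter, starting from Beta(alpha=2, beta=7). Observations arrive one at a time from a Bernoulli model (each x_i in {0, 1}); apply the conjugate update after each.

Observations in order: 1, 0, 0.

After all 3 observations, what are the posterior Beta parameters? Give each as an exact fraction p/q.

alpha=3, beta=9

obs 1: x=1 → posterior Beta(3, 7)
obs 2: x=0 → posterior Beta(3, 8)
obs 3: x=0 → posterior Beta(3, 9)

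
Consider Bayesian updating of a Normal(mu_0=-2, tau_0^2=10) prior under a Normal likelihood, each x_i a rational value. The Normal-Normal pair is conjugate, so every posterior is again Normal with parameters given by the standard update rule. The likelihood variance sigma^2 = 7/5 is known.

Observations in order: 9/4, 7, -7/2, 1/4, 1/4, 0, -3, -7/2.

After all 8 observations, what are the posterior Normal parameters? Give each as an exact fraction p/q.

mu_0=-53/814, tau_0^2=70/407

obs 1: x=9/4 → posterior Normal(197/114, 70/57)
obs 2: x=7 → posterior Normal(897/214, 70/107)
obs 3: x=-7/2 → posterior Normal(547/314, 70/157)
obs 4: x=1/4 → posterior Normal(286/207, 70/207)
obs 5: x=1/4 → posterior Normal(597/514, 70/257)
obs 6: x=0 → posterior Normal(597/614, 70/307)
obs 7: x=-3 → posterior Normal(99/238, 10/51)
obs 8: x=-7/2 → posterior Normal(-53/814, 70/407)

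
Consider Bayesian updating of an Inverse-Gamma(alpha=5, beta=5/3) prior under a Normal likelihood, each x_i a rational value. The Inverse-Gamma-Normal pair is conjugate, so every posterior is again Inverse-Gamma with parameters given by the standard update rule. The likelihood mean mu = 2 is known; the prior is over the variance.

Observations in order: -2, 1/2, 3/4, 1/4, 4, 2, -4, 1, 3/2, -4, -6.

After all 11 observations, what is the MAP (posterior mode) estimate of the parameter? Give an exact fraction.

obs 1: x=-2 → posterior Inverse-Gamma(11/2, 29/3)
obs 2: x=1/2 → posterior Inverse-Gamma(6, 259/24)
obs 3: x=3/4 → posterior Inverse-Gamma(13/2, 1111/96)
obs 4: x=1/4 → posterior Inverse-Gamma(7, 629/48)
obs 5: x=4 → posterior Inverse-Gamma(15/2, 725/48)
obs 6: x=2 → posterior Inverse-Gamma(8, 725/48)
obs 7: x=-4 → posterior Inverse-Gamma(17/2, 1589/48)
obs 8: x=1 → posterior Inverse-Gamma(9, 1613/48)
obs 9: x=3/2 → posterior Inverse-Gamma(19/2, 1619/48)
obs 10: x=-4 → posterior Inverse-Gamma(10, 2483/48)
obs 11: x=-6 → posterior Inverse-Gamma(21/2, 4019/48)

4019/552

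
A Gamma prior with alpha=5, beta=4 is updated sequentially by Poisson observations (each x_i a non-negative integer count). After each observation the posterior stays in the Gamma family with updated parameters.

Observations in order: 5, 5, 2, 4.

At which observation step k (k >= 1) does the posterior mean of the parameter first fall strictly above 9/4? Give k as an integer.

k = 2

obs 1: x=5 → posterior Gamma(10, 5)
obs 2: x=5 → posterior Gamma(15, 6)
obs 3: x=2 → posterior Gamma(17, 7)
obs 4: x=4 → posterior Gamma(21, 8)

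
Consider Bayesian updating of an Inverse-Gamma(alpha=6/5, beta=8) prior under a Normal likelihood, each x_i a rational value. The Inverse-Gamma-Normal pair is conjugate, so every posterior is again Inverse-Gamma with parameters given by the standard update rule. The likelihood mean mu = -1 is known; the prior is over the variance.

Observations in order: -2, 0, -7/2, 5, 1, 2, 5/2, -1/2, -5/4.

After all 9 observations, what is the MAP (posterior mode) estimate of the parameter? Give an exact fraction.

6865/1072

obs 1: x=-2 → posterior Inverse-Gamma(17/10, 17/2)
obs 2: x=0 → posterior Inverse-Gamma(11/5, 9)
obs 3: x=-7/2 → posterior Inverse-Gamma(27/10, 97/8)
obs 4: x=5 → posterior Inverse-Gamma(16/5, 241/8)
obs 5: x=1 → posterior Inverse-Gamma(37/10, 257/8)
obs 6: x=2 → posterior Inverse-Gamma(21/5, 293/8)
obs 7: x=5/2 → posterior Inverse-Gamma(47/10, 171/4)
obs 8: x=-1/2 → posterior Inverse-Gamma(26/5, 343/8)
obs 9: x=-5/4 → posterior Inverse-Gamma(57/10, 1373/32)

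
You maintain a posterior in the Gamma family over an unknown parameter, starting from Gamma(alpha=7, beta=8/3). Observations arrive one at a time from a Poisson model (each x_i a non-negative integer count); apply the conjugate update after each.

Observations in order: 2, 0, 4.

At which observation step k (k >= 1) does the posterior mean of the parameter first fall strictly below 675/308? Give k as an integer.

obs 1: x=2 → posterior Gamma(9, 11/3)
obs 2: x=0 → posterior Gamma(9, 14/3)
obs 3: x=4 → posterior Gamma(13, 17/3)

k = 2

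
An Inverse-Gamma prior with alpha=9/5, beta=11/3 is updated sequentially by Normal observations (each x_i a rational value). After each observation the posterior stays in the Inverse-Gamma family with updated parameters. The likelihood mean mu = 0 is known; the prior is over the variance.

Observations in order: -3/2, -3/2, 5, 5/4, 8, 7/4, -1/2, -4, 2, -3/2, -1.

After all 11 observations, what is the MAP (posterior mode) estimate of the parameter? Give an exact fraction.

15475/1992

obs 1: x=-3/2 → posterior Inverse-Gamma(23/10, 115/24)
obs 2: x=-3/2 → posterior Inverse-Gamma(14/5, 71/12)
obs 3: x=5 → posterior Inverse-Gamma(33/10, 221/12)
obs 4: x=5/4 → posterior Inverse-Gamma(19/5, 1843/96)
obs 5: x=8 → posterior Inverse-Gamma(43/10, 4915/96)
obs 6: x=7/4 → posterior Inverse-Gamma(24/5, 2531/48)
obs 7: x=-1/2 → posterior Inverse-Gamma(53/10, 2537/48)
obs 8: x=-4 → posterior Inverse-Gamma(29/5, 2921/48)
obs 9: x=2 → posterior Inverse-Gamma(63/10, 3017/48)
obs 10: x=-3/2 → posterior Inverse-Gamma(34/5, 3071/48)
obs 11: x=-1 → posterior Inverse-Gamma(73/10, 3095/48)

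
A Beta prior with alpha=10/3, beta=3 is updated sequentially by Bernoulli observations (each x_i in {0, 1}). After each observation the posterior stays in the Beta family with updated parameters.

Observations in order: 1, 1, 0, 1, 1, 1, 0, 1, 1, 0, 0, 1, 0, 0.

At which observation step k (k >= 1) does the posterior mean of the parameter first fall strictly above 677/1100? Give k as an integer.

k = 2

obs 1: x=1 → posterior Beta(13/3, 3)
obs 2: x=1 → posterior Beta(16/3, 3)
obs 3: x=0 → posterior Beta(16/3, 4)
obs 4: x=1 → posterior Beta(19/3, 4)
obs 5: x=1 → posterior Beta(22/3, 4)
obs 6: x=1 → posterior Beta(25/3, 4)
obs 7: x=0 → posterior Beta(25/3, 5)
obs 8: x=1 → posterior Beta(28/3, 5)
obs 9: x=1 → posterior Beta(31/3, 5)
obs 10: x=0 → posterior Beta(31/3, 6)
obs 11: x=0 → posterior Beta(31/3, 7)
obs 12: x=1 → posterior Beta(34/3, 7)
obs 13: x=0 → posterior Beta(34/3, 8)
obs 14: x=0 → posterior Beta(34/3, 9)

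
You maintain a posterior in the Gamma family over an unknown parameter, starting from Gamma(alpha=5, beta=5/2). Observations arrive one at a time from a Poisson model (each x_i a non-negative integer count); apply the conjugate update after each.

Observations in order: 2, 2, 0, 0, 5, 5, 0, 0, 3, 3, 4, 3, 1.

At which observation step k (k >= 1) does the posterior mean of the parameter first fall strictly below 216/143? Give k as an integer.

k = 4

obs 1: x=2 → posterior Gamma(7, 7/2)
obs 2: x=2 → posterior Gamma(9, 9/2)
obs 3: x=0 → posterior Gamma(9, 11/2)
obs 4: x=0 → posterior Gamma(9, 13/2)
obs 5: x=5 → posterior Gamma(14, 15/2)
obs 6: x=5 → posterior Gamma(19, 17/2)
obs 7: x=0 → posterior Gamma(19, 19/2)
obs 8: x=0 → posterior Gamma(19, 21/2)
obs 9: x=3 → posterior Gamma(22, 23/2)
obs 10: x=3 → posterior Gamma(25, 25/2)
obs 11: x=4 → posterior Gamma(29, 27/2)
obs 12: x=3 → posterior Gamma(32, 29/2)
obs 13: x=1 → posterior Gamma(33, 31/2)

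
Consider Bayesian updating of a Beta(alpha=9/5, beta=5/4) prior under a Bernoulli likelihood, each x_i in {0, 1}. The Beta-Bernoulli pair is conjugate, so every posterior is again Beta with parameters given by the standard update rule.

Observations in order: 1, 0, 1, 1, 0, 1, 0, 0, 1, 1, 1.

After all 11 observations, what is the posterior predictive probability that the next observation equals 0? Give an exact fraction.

obs 1: x=1 → posterior Beta(14/5, 5/4)
obs 2: x=0 → posterior Beta(14/5, 9/4)
obs 3: x=1 → posterior Beta(19/5, 9/4)
obs 4: x=1 → posterior Beta(24/5, 9/4)
obs 5: x=0 → posterior Beta(24/5, 13/4)
obs 6: x=1 → posterior Beta(29/5, 13/4)
obs 7: x=0 → posterior Beta(29/5, 17/4)
obs 8: x=0 → posterior Beta(29/5, 21/4)
obs 9: x=1 → posterior Beta(34/5, 21/4)
obs 10: x=1 → posterior Beta(39/5, 21/4)
obs 11: x=1 → posterior Beta(44/5, 21/4)

105/281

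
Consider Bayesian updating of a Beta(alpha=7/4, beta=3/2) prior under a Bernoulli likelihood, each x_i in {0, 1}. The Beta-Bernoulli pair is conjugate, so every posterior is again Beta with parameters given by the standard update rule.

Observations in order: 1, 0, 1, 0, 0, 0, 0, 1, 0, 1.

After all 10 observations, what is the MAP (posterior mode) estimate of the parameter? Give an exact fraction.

obs 1: x=1 → posterior Beta(11/4, 3/2)
obs 2: x=0 → posterior Beta(11/4, 5/2)
obs 3: x=1 → posterior Beta(15/4, 5/2)
obs 4: x=0 → posterior Beta(15/4, 7/2)
obs 5: x=0 → posterior Beta(15/4, 9/2)
obs 6: x=0 → posterior Beta(15/4, 11/2)
obs 7: x=0 → posterior Beta(15/4, 13/2)
obs 8: x=1 → posterior Beta(19/4, 13/2)
obs 9: x=0 → posterior Beta(19/4, 15/2)
obs 10: x=1 → posterior Beta(23/4, 15/2)

19/45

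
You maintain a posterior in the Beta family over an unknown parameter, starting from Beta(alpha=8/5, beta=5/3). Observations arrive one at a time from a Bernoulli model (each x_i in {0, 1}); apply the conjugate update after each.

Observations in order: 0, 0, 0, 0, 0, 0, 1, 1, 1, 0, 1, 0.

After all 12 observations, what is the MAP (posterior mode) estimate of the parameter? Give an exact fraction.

69/199

obs 1: x=0 → posterior Beta(8/5, 8/3)
obs 2: x=0 → posterior Beta(8/5, 11/3)
obs 3: x=0 → posterior Beta(8/5, 14/3)
obs 4: x=0 → posterior Beta(8/5, 17/3)
obs 5: x=0 → posterior Beta(8/5, 20/3)
obs 6: x=0 → posterior Beta(8/5, 23/3)
obs 7: x=1 → posterior Beta(13/5, 23/3)
obs 8: x=1 → posterior Beta(18/5, 23/3)
obs 9: x=1 → posterior Beta(23/5, 23/3)
obs 10: x=0 → posterior Beta(23/5, 26/3)
obs 11: x=1 → posterior Beta(28/5, 26/3)
obs 12: x=0 → posterior Beta(28/5, 29/3)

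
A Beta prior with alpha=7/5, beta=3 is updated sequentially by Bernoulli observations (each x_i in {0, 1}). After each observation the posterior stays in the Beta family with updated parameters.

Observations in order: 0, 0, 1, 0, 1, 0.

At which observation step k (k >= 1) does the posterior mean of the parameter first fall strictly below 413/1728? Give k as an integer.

k = 2

obs 1: x=0 → posterior Beta(7/5, 4)
obs 2: x=0 → posterior Beta(7/5, 5)
obs 3: x=1 → posterior Beta(12/5, 5)
obs 4: x=0 → posterior Beta(12/5, 6)
obs 5: x=1 → posterior Beta(17/5, 6)
obs 6: x=0 → posterior Beta(17/5, 7)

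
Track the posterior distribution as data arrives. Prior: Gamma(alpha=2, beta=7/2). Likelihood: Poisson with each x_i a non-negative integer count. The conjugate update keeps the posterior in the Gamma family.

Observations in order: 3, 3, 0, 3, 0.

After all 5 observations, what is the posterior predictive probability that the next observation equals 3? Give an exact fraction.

78414098751864304/799006685782884121

obs 1: x=3 → posterior Gamma(5, 9/2)
obs 2: x=3 → posterior Gamma(8, 11/2)
obs 3: x=0 → posterior Gamma(8, 13/2)
obs 4: x=3 → posterior Gamma(11, 15/2)
obs 5: x=0 → posterior Gamma(11, 17/2)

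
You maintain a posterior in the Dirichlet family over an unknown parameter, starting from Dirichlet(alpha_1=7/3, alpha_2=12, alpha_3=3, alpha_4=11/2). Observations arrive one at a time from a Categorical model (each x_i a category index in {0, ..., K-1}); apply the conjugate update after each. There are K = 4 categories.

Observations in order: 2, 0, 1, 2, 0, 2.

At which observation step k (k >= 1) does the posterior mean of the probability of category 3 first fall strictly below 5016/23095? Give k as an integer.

k = 3

obs 1: x=2 → posterior Dirichlet(7/3, 12, 4, 11/2)
obs 2: x=0 → posterior Dirichlet(10/3, 12, 4, 11/2)
obs 3: x=1 → posterior Dirichlet(10/3, 13, 4, 11/2)
obs 4: x=2 → posterior Dirichlet(10/3, 13, 5, 11/2)
obs 5: x=0 → posterior Dirichlet(13/3, 13, 5, 11/2)
obs 6: x=2 → posterior Dirichlet(13/3, 13, 6, 11/2)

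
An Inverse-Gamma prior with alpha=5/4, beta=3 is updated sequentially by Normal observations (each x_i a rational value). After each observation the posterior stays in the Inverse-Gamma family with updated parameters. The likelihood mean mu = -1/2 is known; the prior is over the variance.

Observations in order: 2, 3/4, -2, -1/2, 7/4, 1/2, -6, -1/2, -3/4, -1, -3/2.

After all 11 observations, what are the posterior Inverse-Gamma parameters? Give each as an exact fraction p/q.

alpha=27/4, beta=859/32

obs 1: x=2 → posterior Inverse-Gamma(7/4, 49/8)
obs 2: x=3/4 → posterior Inverse-Gamma(9/4, 221/32)
obs 3: x=-2 → posterior Inverse-Gamma(11/4, 257/32)
obs 4: x=-1/2 → posterior Inverse-Gamma(13/4, 257/32)
obs 5: x=7/4 → posterior Inverse-Gamma(15/4, 169/16)
obs 6: x=1/2 → posterior Inverse-Gamma(17/4, 177/16)
obs 7: x=-6 → posterior Inverse-Gamma(19/4, 419/16)
obs 8: x=-1/2 → posterior Inverse-Gamma(21/4, 419/16)
obs 9: x=-3/4 → posterior Inverse-Gamma(23/4, 839/32)
obs 10: x=-1 → posterior Inverse-Gamma(25/4, 843/32)
obs 11: x=-3/2 → posterior Inverse-Gamma(27/4, 859/32)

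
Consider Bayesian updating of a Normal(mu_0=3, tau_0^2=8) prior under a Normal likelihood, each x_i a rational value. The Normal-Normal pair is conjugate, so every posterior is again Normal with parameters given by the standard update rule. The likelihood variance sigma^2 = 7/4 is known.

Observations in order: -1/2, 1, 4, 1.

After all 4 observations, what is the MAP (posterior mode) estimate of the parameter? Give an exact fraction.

obs 1: x=-1/2 → posterior Normal(5/39, 56/39)
obs 2: x=1 → posterior Normal(37/71, 56/71)
obs 3: x=4 → posterior Normal(165/103, 56/103)
obs 4: x=1 → posterior Normal(197/135, 56/135)

197/135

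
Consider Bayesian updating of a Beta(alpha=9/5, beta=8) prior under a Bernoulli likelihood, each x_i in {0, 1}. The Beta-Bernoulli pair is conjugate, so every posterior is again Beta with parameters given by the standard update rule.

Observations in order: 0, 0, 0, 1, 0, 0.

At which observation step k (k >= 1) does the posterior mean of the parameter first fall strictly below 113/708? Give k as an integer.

obs 1: x=0 → posterior Beta(9/5, 9)
obs 2: x=0 → posterior Beta(9/5, 10)
obs 3: x=0 → posterior Beta(9/5, 11)
obs 4: x=1 → posterior Beta(14/5, 11)
obs 5: x=0 → posterior Beta(14/5, 12)
obs 6: x=0 → posterior Beta(14/5, 13)

k = 2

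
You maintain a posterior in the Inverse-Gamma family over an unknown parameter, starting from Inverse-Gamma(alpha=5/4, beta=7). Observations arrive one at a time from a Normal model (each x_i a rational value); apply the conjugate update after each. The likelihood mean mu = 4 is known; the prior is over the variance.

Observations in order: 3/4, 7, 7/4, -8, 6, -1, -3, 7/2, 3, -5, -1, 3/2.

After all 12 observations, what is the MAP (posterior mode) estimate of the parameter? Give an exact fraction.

obs 1: x=3/4 → posterior Inverse-Gamma(7/4, 393/32)
obs 2: x=7 → posterior Inverse-Gamma(9/4, 537/32)
obs 3: x=7/4 → posterior Inverse-Gamma(11/4, 309/16)
obs 4: x=-8 → posterior Inverse-Gamma(13/4, 1461/16)
obs 5: x=6 → posterior Inverse-Gamma(15/4, 1493/16)
obs 6: x=-1 → posterior Inverse-Gamma(17/4, 1693/16)
obs 7: x=-3 → posterior Inverse-Gamma(19/4, 2085/16)
obs 8: x=7/2 → posterior Inverse-Gamma(21/4, 2087/16)
obs 9: x=3 → posterior Inverse-Gamma(23/4, 2095/16)
obs 10: x=-5 → posterior Inverse-Gamma(25/4, 2743/16)
obs 11: x=-1 → posterior Inverse-Gamma(27/4, 2943/16)
obs 12: x=3/2 → posterior Inverse-Gamma(29/4, 2993/16)

2993/132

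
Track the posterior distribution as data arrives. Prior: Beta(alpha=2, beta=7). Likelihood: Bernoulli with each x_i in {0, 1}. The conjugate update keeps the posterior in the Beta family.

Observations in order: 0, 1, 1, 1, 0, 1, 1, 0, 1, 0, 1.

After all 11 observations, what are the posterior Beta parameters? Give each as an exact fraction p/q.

obs 1: x=0 → posterior Beta(2, 8)
obs 2: x=1 → posterior Beta(3, 8)
obs 3: x=1 → posterior Beta(4, 8)
obs 4: x=1 → posterior Beta(5, 8)
obs 5: x=0 → posterior Beta(5, 9)
obs 6: x=1 → posterior Beta(6, 9)
obs 7: x=1 → posterior Beta(7, 9)
obs 8: x=0 → posterior Beta(7, 10)
obs 9: x=1 → posterior Beta(8, 10)
obs 10: x=0 → posterior Beta(8, 11)
obs 11: x=1 → posterior Beta(9, 11)

alpha=9, beta=11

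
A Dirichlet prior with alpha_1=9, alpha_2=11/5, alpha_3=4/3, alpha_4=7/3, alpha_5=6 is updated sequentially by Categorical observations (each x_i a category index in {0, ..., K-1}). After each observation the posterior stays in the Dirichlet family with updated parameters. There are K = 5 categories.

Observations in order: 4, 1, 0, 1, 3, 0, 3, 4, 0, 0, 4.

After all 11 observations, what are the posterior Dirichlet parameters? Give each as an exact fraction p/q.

alpha_1=13, alpha_2=21/5, alpha_3=4/3, alpha_4=13/3, alpha_5=9

obs 1: x=4 → posterior Dirichlet(9, 11/5, 4/3, 7/3, 7)
obs 2: x=1 → posterior Dirichlet(9, 16/5, 4/3, 7/3, 7)
obs 3: x=0 → posterior Dirichlet(10, 16/5, 4/3, 7/3, 7)
obs 4: x=1 → posterior Dirichlet(10, 21/5, 4/3, 7/3, 7)
obs 5: x=3 → posterior Dirichlet(10, 21/5, 4/3, 10/3, 7)
obs 6: x=0 → posterior Dirichlet(11, 21/5, 4/3, 10/3, 7)
obs 7: x=3 → posterior Dirichlet(11, 21/5, 4/3, 13/3, 7)
obs 8: x=4 → posterior Dirichlet(11, 21/5, 4/3, 13/3, 8)
obs 9: x=0 → posterior Dirichlet(12, 21/5, 4/3, 13/3, 8)
obs 10: x=0 → posterior Dirichlet(13, 21/5, 4/3, 13/3, 8)
obs 11: x=4 → posterior Dirichlet(13, 21/5, 4/3, 13/3, 9)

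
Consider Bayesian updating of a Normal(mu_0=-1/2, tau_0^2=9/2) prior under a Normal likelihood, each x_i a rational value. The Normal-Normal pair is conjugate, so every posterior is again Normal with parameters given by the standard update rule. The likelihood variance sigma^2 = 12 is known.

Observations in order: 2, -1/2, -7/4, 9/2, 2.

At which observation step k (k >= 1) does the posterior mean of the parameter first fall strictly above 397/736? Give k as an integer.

obs 1: x=2 → posterior Normal(2/11, 36/11)
obs 2: x=-1/2 → posterior Normal(1/28, 18/7)
obs 3: x=-7/4 → posterior Normal(-19/68, 36/17)
obs 4: x=9/2 → posterior Normal(7/16, 9/5)
obs 5: x=2 → posterior Normal(59/92, 36/23)

k = 5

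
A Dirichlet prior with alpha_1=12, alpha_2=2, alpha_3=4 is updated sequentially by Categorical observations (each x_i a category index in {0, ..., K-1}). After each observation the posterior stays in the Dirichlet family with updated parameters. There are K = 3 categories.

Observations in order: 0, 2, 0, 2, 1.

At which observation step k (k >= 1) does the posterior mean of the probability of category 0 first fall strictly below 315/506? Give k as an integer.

k = 5

obs 1: x=0 → posterior Dirichlet(13, 2, 4)
obs 2: x=2 → posterior Dirichlet(13, 2, 5)
obs 3: x=0 → posterior Dirichlet(14, 2, 5)
obs 4: x=2 → posterior Dirichlet(14, 2, 6)
obs 5: x=1 → posterior Dirichlet(14, 3, 6)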